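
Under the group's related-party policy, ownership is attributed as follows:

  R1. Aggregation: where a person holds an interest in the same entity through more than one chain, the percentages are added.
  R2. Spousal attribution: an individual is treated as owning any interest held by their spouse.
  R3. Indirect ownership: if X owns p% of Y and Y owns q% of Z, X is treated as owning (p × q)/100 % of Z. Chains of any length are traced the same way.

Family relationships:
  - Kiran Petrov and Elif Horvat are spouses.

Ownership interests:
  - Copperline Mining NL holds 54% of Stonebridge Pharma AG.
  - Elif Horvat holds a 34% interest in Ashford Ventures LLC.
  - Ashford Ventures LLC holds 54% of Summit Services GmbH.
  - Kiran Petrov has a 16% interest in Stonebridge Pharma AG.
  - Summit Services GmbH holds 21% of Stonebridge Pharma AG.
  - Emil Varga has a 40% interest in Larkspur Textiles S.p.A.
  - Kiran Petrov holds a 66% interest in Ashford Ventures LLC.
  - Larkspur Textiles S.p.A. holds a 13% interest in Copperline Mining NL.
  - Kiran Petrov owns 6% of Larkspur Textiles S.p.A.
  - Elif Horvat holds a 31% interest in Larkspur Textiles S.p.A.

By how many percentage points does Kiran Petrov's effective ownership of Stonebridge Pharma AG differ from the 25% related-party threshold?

4.9374

By spousal attribution (R2), Kiran Petrov is treated as also owning Elif Horvat's interest in Ashford Ventures LLC, giving 66% + 34% = 100%.
By spousal attribution (R2), Kiran Petrov is treated as also owning Elif Horvat's interest in Larkspur Textiles S.p.A, giving 6% + 31% = 37%.
Chain via Ashford Ventures LLC → Summit Services GmbH (R3): 100% × 54% × 21% = 11.34% of Stonebridge Pharma AG.
Chain via Larkspur Textiles S.p.A. → Copperline Mining NL (R3): 37% × 13% × 54% = 2.5974% of Stonebridge Pharma AG.
Direct interest in Stonebridge Pharma AG: 16%.
Aggregating (R1): 11.34% + 2.5974% + 16% = 29.9374%.
29.9374% exceeds the 25% threshold by 4.9374 percentage points.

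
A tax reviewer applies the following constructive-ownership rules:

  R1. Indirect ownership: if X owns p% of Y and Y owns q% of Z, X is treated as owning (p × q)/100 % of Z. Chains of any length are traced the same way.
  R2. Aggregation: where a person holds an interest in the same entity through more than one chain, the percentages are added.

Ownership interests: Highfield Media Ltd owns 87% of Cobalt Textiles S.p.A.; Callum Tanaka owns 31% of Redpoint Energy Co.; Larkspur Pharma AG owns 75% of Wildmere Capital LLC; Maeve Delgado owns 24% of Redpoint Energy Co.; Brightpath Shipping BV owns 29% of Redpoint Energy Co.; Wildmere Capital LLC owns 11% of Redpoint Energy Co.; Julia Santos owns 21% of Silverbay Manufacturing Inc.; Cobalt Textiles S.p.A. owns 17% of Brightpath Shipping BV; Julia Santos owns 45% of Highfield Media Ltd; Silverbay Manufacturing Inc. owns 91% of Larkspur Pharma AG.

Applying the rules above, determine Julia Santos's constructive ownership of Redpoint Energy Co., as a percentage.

3.50667%

Chain via Silverbay Manufacturing Inc. → Larkspur Pharma AG → Wildmere Capital LLC (R1): 21% × 91% × 75% × 11% = 1.576575% of Redpoint Energy Co.
Chain via Highfield Media Ltd → Cobalt Textiles S.p.A. → Brightpath Shipping BV (R1): 45% × 87% × 17% × 29% = 1.930095% of Redpoint Energy Co.
Aggregating (R2): 1.576575% + 1.930095% = 3.50667%.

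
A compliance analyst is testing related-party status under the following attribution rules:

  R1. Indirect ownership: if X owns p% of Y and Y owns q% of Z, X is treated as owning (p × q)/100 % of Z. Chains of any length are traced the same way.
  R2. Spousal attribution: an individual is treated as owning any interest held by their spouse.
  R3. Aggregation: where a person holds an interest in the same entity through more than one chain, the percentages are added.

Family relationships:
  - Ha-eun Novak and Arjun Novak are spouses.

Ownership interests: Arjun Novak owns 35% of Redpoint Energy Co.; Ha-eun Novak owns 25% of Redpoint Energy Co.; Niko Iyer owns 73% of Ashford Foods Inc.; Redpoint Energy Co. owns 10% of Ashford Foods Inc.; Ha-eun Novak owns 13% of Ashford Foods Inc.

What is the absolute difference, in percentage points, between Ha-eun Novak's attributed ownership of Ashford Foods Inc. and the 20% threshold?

1

By spousal attribution (R2), Ha-eun Novak is treated as also owning Arjun Novak's interest in Redpoint Energy Co, giving 25% + 35% = 60%.
Chain via Redpoint Energy Co. (R1): 60% × 10% = 6% of Ashford Foods Inc.
Direct interest in Ashford Foods Inc: 13%.
Aggregating (R3): 6% + 13% = 19%.
19% falls short of the 20% threshold by 1 percentage points.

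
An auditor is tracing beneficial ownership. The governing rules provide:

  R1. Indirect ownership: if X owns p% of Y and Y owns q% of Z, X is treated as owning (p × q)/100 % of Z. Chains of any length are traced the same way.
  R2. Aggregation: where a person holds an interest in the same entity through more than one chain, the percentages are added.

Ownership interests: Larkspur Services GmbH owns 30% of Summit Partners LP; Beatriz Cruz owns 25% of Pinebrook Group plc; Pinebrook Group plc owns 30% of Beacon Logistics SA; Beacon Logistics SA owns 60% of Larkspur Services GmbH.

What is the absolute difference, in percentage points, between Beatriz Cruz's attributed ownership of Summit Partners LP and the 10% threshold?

Chain via Pinebrook Group plc → Beacon Logistics SA → Larkspur Services GmbH (R1): 25% × 30% × 60% × 30% = 1.35% of Summit Partners LP.
1.35% falls short of the 10% threshold by 8.65 percentage points.

8.65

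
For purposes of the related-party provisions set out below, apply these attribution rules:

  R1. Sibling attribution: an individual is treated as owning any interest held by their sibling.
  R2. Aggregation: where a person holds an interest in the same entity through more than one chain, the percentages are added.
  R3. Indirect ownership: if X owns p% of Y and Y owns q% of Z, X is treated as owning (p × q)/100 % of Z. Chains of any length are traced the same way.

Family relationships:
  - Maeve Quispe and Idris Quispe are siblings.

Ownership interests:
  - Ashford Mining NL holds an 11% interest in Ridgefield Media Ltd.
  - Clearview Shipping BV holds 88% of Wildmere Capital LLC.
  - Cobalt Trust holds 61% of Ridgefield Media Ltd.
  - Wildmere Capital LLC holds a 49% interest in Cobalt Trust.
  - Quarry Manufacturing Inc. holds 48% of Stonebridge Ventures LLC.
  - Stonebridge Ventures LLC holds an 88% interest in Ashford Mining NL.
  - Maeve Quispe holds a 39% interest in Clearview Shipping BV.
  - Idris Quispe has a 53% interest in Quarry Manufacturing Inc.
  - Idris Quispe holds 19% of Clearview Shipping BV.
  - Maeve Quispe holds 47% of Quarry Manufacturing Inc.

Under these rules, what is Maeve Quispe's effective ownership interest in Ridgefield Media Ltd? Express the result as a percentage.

19.902256%

By sibling attribution (R1), Maeve Quispe is treated as also owning Idris Quispe's interest in Quarry Manufacturing Inc, giving 47% + 53% = 100%.
By sibling attribution (R1), Maeve Quispe is treated as also owning Idris Quispe's interest in Clearview Shipping BV, giving 39% + 19% = 58%.
Chain via Quarry Manufacturing Inc. → Stonebridge Ventures LLC → Ashford Mining NL (R3): 100% × 48% × 88% × 11% = 4.6464% of Ridgefield Media Ltd.
Chain via Clearview Shipping BV → Wildmere Capital LLC → Cobalt Trust (R3): 58% × 88% × 49% × 61% = 15.255856% of Ridgefield Media Ltd.
Aggregating (R2): 4.6464% + 15.255856% = 19.902256%.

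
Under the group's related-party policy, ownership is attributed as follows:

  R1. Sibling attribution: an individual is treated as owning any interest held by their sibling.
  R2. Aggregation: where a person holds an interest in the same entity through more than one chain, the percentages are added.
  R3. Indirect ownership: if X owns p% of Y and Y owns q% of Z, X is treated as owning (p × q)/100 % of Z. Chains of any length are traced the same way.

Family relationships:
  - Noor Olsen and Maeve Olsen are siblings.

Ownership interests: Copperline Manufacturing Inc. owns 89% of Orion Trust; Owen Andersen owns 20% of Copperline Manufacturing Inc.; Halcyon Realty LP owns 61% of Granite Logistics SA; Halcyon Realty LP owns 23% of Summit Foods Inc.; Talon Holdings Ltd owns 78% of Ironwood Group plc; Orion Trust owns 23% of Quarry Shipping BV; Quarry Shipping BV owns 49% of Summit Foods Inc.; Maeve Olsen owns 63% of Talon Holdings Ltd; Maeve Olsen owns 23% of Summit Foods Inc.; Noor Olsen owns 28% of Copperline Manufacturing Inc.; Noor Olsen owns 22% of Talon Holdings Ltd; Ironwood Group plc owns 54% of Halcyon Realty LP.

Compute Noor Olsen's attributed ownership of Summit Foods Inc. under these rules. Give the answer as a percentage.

By sibling attribution (R1), Noor Olsen is treated as also owning Maeve Olsen's interest in Talon Holdings Ltd, giving 22% + 63% = 85%.
By sibling attribution (R1), Noor Olsen is treated as owning Maeve Olsen's 23% interest in Summit Foods Inc.
Chain via Copperline Manufacturing Inc. → Orion Trust → Quarry Shipping BV (R3): 28% × 89% × 23% × 49% = 2.808484% of Summit Foods Inc.
Chain via Talon Holdings Ltd → Ironwood Group plc → Halcyon Realty LP (R3): 85% × 78% × 54% × 23% = 8.23446% of Summit Foods Inc.
Direct interest in Summit Foods Inc: 23%.
Aggregating (R2): 2.808484% + 8.23446% + 23% = 34.042944%.

34.042944%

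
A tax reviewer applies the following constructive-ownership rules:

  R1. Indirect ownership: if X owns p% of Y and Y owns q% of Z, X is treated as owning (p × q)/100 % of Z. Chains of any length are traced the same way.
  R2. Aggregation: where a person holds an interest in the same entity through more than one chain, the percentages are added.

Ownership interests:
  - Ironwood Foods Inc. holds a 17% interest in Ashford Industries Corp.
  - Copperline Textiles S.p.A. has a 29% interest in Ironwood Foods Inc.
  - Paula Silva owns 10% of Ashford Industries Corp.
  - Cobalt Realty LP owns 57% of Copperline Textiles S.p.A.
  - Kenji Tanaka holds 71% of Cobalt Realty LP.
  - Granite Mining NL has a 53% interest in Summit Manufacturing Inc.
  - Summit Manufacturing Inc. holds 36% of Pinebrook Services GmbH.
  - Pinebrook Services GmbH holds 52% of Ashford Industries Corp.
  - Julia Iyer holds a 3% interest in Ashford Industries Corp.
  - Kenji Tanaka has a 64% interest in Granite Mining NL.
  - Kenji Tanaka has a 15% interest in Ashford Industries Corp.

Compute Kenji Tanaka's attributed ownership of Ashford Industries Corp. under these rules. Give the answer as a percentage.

23.344995%

Chain via Cobalt Realty LP → Copperline Textiles S.p.A. → Ironwood Foods Inc. (R1): 71% × 57% × 29% × 17% = 1.995171% of Ashford Industries Corp.
Chain via Granite Mining NL → Summit Manufacturing Inc. → Pinebrook Services GmbH (R1): 64% × 53% × 36% × 52% = 6.349824% of Ashford Industries Corp.
Direct interest in Ashford Industries Corp: 15%.
Aggregating (R2): 1.995171% + 6.349824% + 15% = 23.344995%.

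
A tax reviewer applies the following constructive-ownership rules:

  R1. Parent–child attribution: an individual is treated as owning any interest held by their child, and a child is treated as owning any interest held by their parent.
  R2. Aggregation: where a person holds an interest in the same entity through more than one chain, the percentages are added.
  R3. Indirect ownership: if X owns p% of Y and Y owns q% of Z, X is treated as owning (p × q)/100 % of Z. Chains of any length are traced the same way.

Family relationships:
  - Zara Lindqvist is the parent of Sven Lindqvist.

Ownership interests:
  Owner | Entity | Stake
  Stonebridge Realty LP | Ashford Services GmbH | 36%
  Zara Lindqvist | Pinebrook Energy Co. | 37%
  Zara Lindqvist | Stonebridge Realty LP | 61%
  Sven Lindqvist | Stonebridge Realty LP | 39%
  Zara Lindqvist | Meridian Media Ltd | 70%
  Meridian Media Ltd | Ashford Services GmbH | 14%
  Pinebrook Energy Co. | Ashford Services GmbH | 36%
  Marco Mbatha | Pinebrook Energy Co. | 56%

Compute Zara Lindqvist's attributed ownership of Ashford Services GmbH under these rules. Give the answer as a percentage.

By parent–child attribution (R1), Zara Lindqvist is treated as also owning Sven Lindqvist's interest in Stonebridge Realty LP, giving 61% + 39% = 100%.
Chain via Pinebrook Energy Co. (R3): 37% × 36% = 13.32% of Ashford Services GmbH.
Chain via Meridian Media Ltd (R3): 70% × 14% = 9.8% of Ashford Services GmbH.
Chain via Stonebridge Realty LP (R3): 100% × 36% = 36% of Ashford Services GmbH.
Aggregating (R2): 13.32% + 9.8% + 36% = 59.12%.

59.12%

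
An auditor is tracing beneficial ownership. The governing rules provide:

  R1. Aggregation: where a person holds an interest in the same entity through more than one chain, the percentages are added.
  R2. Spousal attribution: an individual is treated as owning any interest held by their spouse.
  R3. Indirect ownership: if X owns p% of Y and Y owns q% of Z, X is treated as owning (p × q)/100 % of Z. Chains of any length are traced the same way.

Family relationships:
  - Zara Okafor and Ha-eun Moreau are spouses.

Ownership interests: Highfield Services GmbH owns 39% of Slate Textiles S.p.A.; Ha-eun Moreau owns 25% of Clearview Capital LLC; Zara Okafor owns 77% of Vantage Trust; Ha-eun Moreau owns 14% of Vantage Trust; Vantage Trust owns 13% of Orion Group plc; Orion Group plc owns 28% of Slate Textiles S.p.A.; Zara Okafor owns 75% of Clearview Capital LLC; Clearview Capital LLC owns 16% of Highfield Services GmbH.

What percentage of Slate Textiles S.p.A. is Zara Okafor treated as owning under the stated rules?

By spousal attribution (R2), Zara Okafor is treated as also owning Ha-eun Moreau's interest in Vantage Trust, giving 77% + 14% = 91%.
By spousal attribution (R2), Zara Okafor is treated as also owning Ha-eun Moreau's interest in Clearview Capital LLC, giving 75% + 25% = 100%.
Chain via Vantage Trust → Orion Group plc (R3): 91% × 13% × 28% = 3.3124% of Slate Textiles S.p.A.
Chain via Clearview Capital LLC → Highfield Services GmbH (R3): 100% × 16% × 39% = 6.24% of Slate Textiles S.p.A.
Aggregating (R1): 3.3124% + 6.24% = 9.5524%.

9.5524%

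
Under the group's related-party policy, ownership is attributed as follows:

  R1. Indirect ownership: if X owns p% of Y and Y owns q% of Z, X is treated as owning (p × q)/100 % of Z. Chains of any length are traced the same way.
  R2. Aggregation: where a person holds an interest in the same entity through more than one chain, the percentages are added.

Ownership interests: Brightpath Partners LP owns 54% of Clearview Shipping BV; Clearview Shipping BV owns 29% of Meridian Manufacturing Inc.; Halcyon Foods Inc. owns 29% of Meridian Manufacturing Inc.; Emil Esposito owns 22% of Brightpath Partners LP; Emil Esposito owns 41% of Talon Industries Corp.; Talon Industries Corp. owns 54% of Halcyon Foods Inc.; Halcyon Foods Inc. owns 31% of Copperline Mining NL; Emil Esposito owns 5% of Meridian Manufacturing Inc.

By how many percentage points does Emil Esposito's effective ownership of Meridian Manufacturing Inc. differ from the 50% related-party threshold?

35.1342

Chain via Talon Industries Corp. → Halcyon Foods Inc. (R1): 41% × 54% × 29% = 6.4206% of Meridian Manufacturing Inc.
Chain via Brightpath Partners LP → Clearview Shipping BV (R1): 22% × 54% × 29% = 3.4452% of Meridian Manufacturing Inc.
Direct interest in Meridian Manufacturing Inc: 5%.
Aggregating (R2): 6.4206% + 3.4452% + 5% = 14.8658%.
14.8658% falls short of the 50% threshold by 35.1342 percentage points.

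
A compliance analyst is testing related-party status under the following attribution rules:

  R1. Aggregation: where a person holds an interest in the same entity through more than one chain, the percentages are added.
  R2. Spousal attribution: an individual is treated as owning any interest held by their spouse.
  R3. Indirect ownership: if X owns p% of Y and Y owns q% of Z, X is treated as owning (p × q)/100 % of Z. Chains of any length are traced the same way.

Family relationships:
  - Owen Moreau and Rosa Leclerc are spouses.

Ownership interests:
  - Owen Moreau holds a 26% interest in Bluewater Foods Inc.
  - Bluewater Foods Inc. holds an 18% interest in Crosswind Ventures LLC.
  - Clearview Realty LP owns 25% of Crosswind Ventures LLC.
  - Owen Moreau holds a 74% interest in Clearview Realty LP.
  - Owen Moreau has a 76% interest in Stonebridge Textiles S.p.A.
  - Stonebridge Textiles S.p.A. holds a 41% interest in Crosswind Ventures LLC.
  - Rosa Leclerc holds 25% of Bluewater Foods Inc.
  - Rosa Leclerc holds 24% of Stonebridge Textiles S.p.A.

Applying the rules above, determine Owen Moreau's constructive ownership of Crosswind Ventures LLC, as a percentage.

68.68%

By spousal attribution (R2), Owen Moreau is treated as also owning Rosa Leclerc's interest in Stonebridge Textiles S.p.A, giving 76% + 24% = 100%.
By spousal attribution (R2), Owen Moreau is treated as also owning Rosa Leclerc's interest in Bluewater Foods Inc, giving 26% + 25% = 51%.
Chain via Stonebridge Textiles S.p.A. (R3): 100% × 41% = 41% of Crosswind Ventures LLC.
Chain via Bluewater Foods Inc. (R3): 51% × 18% = 9.18% of Crosswind Ventures LLC.
Chain via Clearview Realty LP (R3): 74% × 25% = 18.5% of Crosswind Ventures LLC.
Aggregating (R1): 41% + 9.18% + 18.5% = 68.68%.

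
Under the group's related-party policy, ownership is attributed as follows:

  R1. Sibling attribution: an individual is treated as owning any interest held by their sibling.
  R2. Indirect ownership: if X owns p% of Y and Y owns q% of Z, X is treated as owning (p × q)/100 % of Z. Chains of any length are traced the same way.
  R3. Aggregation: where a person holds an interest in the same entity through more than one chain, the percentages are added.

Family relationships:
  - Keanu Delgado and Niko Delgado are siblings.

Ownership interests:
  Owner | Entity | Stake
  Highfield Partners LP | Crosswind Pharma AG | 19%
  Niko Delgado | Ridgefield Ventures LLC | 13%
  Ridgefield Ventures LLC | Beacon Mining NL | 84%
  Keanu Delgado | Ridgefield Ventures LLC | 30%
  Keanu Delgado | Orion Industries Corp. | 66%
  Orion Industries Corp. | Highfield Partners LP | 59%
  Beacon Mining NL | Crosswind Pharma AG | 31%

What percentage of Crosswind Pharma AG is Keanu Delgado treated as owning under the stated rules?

18.5958%

By sibling attribution (R1), Keanu Delgado is treated as also owning Niko Delgado's interest in Ridgefield Ventures LLC, giving 30% + 13% = 43%.
Chain via Orion Industries Corp. → Highfield Partners LP (R2): 66% × 59% × 19% = 7.3986% of Crosswind Pharma AG.
Chain via Ridgefield Ventures LLC → Beacon Mining NL (R2): 43% × 84% × 31% = 11.1972% of Crosswind Pharma AG.
Aggregating (R3): 7.3986% + 11.1972% = 18.5958%.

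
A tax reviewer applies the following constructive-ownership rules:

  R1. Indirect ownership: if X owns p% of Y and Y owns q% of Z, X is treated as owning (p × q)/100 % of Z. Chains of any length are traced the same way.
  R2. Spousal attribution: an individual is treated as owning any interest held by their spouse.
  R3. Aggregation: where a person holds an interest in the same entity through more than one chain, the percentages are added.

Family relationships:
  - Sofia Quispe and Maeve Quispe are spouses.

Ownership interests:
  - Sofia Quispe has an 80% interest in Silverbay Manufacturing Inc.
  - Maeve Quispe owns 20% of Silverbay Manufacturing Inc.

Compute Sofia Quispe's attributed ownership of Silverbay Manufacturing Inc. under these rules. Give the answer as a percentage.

By spousal attribution (R2), Sofia Quispe is treated as also owning Maeve Quispe's interest in Silverbay Manufacturing Inc, giving 80% + 20% = 100%.
Direct interest in Silverbay Manufacturing Inc: 100%.

100%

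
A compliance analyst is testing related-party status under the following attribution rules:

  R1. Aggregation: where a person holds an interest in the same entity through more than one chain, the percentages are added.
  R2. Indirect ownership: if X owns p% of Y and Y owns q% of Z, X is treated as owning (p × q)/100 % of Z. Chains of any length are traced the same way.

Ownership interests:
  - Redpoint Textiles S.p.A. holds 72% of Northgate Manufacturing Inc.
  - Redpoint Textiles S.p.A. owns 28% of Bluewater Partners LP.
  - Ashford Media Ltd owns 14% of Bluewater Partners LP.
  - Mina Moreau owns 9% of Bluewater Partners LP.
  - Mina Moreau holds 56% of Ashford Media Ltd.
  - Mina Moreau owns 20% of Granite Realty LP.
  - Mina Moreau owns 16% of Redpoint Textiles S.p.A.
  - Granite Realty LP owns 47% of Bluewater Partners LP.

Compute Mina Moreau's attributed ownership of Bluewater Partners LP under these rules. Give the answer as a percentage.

Chain via Granite Realty LP (R2): 20% × 47% = 9.4% of Bluewater Partners LP.
Chain via Ashford Media Ltd (R2): 56% × 14% = 7.84% of Bluewater Partners LP.
Chain via Redpoint Textiles S.p.A. (R2): 16% × 28% = 4.48% of Bluewater Partners LP.
Direct interest in Bluewater Partners LP: 9%.
Aggregating (R1): 9.4% + 7.84% + 4.48% + 9% = 30.72%.

30.72%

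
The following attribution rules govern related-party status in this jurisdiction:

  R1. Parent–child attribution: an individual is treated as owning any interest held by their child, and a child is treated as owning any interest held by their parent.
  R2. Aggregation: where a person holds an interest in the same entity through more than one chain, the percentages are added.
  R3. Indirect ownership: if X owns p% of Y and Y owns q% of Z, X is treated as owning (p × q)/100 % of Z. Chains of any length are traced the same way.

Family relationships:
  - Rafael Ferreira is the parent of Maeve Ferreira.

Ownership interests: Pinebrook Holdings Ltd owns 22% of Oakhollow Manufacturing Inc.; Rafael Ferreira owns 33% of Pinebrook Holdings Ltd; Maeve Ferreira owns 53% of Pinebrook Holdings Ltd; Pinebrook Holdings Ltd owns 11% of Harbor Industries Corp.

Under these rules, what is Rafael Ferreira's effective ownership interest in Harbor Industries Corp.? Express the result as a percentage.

9.46%

By parent–child attribution (R1), Rafael Ferreira is treated as also owning Maeve Ferreira's interest in Pinebrook Holdings Ltd, giving 33% + 53% = 86%.
Chain via Pinebrook Holdings Ltd (R3): 86% × 11% = 9.46% of Harbor Industries Corp.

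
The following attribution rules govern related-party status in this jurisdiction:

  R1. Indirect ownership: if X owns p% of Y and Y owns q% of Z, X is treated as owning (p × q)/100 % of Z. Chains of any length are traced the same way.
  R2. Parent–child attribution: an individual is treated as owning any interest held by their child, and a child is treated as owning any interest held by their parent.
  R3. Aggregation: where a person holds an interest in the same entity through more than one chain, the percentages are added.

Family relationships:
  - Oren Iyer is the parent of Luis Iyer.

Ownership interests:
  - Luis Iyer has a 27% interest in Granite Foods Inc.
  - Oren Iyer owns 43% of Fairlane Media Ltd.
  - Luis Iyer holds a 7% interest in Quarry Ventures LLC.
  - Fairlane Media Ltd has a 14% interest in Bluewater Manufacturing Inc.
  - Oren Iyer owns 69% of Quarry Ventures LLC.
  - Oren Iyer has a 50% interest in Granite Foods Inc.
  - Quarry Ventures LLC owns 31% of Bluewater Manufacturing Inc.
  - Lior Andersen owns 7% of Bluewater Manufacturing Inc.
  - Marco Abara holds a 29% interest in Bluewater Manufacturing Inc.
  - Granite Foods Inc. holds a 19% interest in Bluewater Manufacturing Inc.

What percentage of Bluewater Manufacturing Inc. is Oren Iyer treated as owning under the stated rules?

By parent–child attribution (R2), Oren Iyer is treated as also owning Luis Iyer's interest in Quarry Ventures LLC, giving 69% + 7% = 76%.
By parent–child attribution (R2), Oren Iyer is treated as also owning Luis Iyer's interest in Granite Foods Inc, giving 50% + 27% = 77%.
Chain via Quarry Ventures LLC (R1): 76% × 31% = 23.56% of Bluewater Manufacturing Inc.
Chain via Fairlane Media Ltd (R1): 43% × 14% = 6.02% of Bluewater Manufacturing Inc.
Chain via Granite Foods Inc. (R1): 77% × 19% = 14.63% of Bluewater Manufacturing Inc.
Aggregating (R3): 23.56% + 6.02% + 14.63% = 44.21%.

44.21%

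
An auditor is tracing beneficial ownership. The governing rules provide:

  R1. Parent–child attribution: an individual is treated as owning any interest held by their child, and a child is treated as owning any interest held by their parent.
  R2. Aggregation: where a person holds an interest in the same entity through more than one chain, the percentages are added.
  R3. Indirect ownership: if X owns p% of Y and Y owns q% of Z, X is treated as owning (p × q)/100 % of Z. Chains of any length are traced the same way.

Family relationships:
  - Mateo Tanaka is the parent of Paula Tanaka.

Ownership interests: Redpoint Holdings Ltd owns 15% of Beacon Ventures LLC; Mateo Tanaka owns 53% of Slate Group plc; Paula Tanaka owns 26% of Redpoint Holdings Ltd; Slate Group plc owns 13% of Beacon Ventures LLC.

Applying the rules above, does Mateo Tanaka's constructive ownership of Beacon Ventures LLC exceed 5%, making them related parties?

By parent–child attribution (R1), Mateo Tanaka is treated as owning Paula Tanaka's 26% interest in Redpoint Holdings Ltd.
Chain via Slate Group plc (R3): 53% × 13% = 6.89% of Beacon Ventures LLC.
Chain via Redpoint Holdings Ltd (R3): 26% × 15% = 3.9% of Beacon Ventures LLC.
Aggregating (R2): 6.89% + 3.9% = 10.79%.
10.79% exceeds the 5% threshold, so Mateo is a related party to Beacon Ventures LLC.

Yes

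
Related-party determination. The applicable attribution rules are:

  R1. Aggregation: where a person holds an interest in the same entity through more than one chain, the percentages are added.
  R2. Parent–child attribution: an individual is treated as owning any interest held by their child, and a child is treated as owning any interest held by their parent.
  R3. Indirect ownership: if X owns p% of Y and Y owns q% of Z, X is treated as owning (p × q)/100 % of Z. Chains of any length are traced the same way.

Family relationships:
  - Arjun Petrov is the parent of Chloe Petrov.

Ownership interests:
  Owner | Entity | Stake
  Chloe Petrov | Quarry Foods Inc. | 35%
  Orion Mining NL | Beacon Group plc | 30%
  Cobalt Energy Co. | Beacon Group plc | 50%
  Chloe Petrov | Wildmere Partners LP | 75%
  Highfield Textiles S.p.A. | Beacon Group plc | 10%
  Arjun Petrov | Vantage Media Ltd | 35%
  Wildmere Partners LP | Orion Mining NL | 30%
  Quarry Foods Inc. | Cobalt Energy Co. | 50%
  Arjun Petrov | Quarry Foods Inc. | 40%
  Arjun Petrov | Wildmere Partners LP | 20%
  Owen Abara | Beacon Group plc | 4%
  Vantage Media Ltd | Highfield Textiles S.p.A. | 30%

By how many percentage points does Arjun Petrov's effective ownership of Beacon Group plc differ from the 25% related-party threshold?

3.35

By parent–child attribution (R2), Arjun Petrov is treated as also owning Chloe Petrov's interest in Quarry Foods Inc, giving 40% + 35% = 75%.
By parent–child attribution (R2), Arjun Petrov is treated as also owning Chloe Petrov's interest in Wildmere Partners LP, giving 20% + 75% = 95%.
Chain via Quarry Foods Inc. → Cobalt Energy Co. (R3): 75% × 50% × 50% = 18.75% of Beacon Group plc.
Chain via Wildmere Partners LP → Orion Mining NL (R3): 95% × 30% × 30% = 8.55% of Beacon Group plc.
Chain via Vantage Media Ltd → Highfield Textiles S.p.A. (R3): 35% × 30% × 10% = 1.05% of Beacon Group plc.
Aggregating (R1): 18.75% + 8.55% + 1.05% = 28.35%.
28.35% exceeds the 25% threshold by 3.35 percentage points.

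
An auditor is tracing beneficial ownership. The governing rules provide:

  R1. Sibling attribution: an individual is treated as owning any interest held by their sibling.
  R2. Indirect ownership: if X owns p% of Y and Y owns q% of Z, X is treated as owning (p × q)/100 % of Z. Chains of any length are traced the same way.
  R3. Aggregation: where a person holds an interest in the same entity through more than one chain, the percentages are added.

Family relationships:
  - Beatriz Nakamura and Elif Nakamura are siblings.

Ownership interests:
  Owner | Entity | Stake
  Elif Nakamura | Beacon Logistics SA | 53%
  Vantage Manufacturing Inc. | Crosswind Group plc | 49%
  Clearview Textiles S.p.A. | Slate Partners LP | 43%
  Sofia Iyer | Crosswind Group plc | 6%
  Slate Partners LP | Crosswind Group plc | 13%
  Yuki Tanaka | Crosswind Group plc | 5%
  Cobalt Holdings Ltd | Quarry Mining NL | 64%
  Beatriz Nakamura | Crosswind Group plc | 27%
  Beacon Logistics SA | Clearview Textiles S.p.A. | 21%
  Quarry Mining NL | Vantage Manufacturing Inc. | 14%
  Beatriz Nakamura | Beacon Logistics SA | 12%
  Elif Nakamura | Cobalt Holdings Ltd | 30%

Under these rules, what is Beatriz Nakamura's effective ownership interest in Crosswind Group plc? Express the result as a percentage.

By sibling attribution (R1), Beatriz Nakamura is treated as also owning Elif Nakamura's interest in Beacon Logistics SA, giving 12% + 53% = 65%.
By sibling attribution (R1), Beatriz Nakamura is treated as owning Elif Nakamura's 30% interest in Cobalt Holdings Ltd.
Chain via Beacon Logistics SA → Clearview Textiles S.p.A. → Slate Partners LP (R2): 65% × 21% × 43% × 13% = 0.763035% of Crosswind Group plc.
Direct interest in Crosswind Group plc: 27%.
Chain via Cobalt Holdings Ltd → Quarry Mining NL → Vantage Manufacturing Inc. (R2): 30% × 64% × 14% × 49% = 1.31712% of Crosswind Group plc.
Aggregating (R3): 0.763035% + 27% + 1.31712% = 29.080155%.

29.080155%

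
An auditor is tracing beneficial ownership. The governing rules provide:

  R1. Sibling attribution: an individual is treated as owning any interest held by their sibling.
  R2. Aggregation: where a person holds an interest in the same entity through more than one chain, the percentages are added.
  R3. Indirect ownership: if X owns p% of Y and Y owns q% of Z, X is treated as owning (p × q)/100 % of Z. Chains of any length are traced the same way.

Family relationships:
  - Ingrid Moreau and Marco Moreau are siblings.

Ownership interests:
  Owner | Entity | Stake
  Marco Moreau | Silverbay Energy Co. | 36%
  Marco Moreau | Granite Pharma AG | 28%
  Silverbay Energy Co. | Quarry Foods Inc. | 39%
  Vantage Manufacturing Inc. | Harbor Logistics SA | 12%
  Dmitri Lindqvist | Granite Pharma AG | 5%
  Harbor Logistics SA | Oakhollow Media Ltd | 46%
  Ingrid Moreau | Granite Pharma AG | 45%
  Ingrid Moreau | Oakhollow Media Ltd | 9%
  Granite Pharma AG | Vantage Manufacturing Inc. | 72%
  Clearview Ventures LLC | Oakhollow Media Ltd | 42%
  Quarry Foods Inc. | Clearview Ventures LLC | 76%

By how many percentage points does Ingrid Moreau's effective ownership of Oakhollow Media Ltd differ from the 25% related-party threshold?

8.61712

By sibling attribution (R1), Ingrid Moreau is treated as also owning Marco Moreau's interest in Granite Pharma AG, giving 45% + 28% = 73%.
By sibling attribution (R1), Ingrid Moreau is treated as owning Marco Moreau's 36% interest in Silverbay Energy Co.
Chain via Granite Pharma AG → Vantage Manufacturing Inc. → Harbor Logistics SA (R3): 73% × 72% × 12% × 46% = 2.901312% of Oakhollow Media Ltd.
Direct interest in Oakhollow Media Ltd: 9%.
Chain via Silverbay Energy Co. → Quarry Foods Inc. → Clearview Ventures LLC (R3): 36% × 39% × 76% × 42% = 4.481568% of Oakhollow Media Ltd.
Aggregating (R2): 2.901312% + 9% + 4.481568% = 16.38288%.
16.38288% falls short of the 25% threshold by 8.61712 percentage points.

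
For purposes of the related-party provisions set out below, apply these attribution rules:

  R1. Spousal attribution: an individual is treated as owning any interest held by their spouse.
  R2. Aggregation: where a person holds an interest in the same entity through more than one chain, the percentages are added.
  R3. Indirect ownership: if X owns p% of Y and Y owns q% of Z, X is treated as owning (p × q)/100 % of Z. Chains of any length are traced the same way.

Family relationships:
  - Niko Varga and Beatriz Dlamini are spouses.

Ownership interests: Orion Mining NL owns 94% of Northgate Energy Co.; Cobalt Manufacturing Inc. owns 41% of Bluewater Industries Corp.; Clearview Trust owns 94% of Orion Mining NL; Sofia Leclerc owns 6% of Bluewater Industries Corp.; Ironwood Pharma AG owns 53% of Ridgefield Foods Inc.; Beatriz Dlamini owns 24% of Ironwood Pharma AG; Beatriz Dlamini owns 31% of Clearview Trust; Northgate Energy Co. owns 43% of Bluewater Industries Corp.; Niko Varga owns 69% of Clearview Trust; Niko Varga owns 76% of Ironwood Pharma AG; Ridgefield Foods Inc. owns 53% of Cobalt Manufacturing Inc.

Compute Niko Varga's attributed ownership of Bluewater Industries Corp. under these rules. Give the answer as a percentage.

By spousal attribution (R1), Niko Varga is treated as also owning Beatriz Dlamini's interest in Clearview Trust, giving 69% + 31% = 100%.
By spousal attribution (R1), Niko Varga is treated as also owning Beatriz Dlamini's interest in Ironwood Pharma AG, giving 76% + 24% = 100%.
Chain via Clearview Trust → Orion Mining NL → Northgate Energy Co. (R3): 100% × 94% × 94% × 43% = 37.9948% of Bluewater Industries Corp.
Chain via Ironwood Pharma AG → Ridgefield Foods Inc. → Cobalt Manufacturing Inc. (R3): 100% × 53% × 53% × 41% = 11.5169% of Bluewater Industries Corp.
Aggregating (R2): 37.9948% + 11.5169% = 49.5117%.

49.5117%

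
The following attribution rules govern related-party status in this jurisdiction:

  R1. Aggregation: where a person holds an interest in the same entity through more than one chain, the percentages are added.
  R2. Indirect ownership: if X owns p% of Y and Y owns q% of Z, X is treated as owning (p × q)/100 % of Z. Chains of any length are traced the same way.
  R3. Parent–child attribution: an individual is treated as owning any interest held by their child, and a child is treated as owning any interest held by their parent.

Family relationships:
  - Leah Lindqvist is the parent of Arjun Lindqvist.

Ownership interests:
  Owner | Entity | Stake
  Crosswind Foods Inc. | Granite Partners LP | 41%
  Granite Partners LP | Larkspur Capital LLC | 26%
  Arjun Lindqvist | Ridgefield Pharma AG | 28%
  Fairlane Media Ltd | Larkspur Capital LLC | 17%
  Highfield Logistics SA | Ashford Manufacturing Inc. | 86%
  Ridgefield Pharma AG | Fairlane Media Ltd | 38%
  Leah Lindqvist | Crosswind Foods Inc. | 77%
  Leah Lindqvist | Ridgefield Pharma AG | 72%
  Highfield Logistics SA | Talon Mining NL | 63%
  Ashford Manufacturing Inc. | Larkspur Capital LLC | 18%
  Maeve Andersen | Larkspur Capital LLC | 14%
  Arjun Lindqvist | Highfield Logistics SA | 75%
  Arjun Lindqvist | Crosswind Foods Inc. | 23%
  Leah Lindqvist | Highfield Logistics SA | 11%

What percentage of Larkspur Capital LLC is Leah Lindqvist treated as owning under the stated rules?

By parent–child attribution (R3), Leah Lindqvist is treated as also owning Arjun Lindqvist's interest in Crosswind Foods Inc, giving 77% + 23% = 100%.
By parent–child attribution (R3), Leah Lindqvist is treated as also owning Arjun Lindqvist's interest in Highfield Logistics SA, giving 11% + 75% = 86%.
By parent–child attribution (R3), Leah Lindqvist is treated as also owning Arjun Lindqvist's interest in Ridgefield Pharma AG, giving 72% + 28% = 100%.
Chain via Crosswind Foods Inc. → Granite Partners LP (R2): 100% × 41% × 26% = 10.66% of Larkspur Capital LLC.
Chain via Highfield Logistics SA → Ashford Manufacturing Inc. (R2): 86% × 86% × 18% = 13.3128% of Larkspur Capital LLC.
Chain via Ridgefield Pharma AG → Fairlane Media Ltd (R2): 100% × 38% × 17% = 6.46% of Larkspur Capital LLC.
Aggregating (R1): 10.66% + 13.3128% + 6.46% = 30.4328%.

30.4328%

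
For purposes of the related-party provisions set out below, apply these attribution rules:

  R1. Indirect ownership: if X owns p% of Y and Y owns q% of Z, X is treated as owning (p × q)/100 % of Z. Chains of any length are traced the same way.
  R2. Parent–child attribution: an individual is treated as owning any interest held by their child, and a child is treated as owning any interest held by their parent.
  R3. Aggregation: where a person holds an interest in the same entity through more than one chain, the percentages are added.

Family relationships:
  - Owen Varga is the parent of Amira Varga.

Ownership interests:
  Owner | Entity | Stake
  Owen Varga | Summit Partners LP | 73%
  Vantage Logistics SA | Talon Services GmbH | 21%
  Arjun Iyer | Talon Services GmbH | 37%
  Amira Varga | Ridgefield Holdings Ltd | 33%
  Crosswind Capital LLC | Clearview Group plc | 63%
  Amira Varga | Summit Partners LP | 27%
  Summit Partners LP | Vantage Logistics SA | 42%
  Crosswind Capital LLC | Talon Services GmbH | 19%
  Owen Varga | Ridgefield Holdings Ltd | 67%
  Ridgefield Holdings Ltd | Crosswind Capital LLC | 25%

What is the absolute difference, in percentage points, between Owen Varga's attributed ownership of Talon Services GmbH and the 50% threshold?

By parent–child attribution (R2), Owen Varga is treated as also owning Amira Varga's interest in Summit Partners LP, giving 73% + 27% = 100%.
By parent–child attribution (R2), Owen Varga is treated as also owning Amira Varga's interest in Ridgefield Holdings Ltd, giving 67% + 33% = 100%.
Chain via Summit Partners LP → Vantage Logistics SA (R1): 100% × 42% × 21% = 8.82% of Talon Services GmbH.
Chain via Ridgefield Holdings Ltd → Crosswind Capital LLC (R1): 100% × 25% × 19% = 4.75% of Talon Services GmbH.
Aggregating (R3): 8.82% + 4.75% = 13.57%.
13.57% falls short of the 50% threshold by 36.43 percentage points.

36.43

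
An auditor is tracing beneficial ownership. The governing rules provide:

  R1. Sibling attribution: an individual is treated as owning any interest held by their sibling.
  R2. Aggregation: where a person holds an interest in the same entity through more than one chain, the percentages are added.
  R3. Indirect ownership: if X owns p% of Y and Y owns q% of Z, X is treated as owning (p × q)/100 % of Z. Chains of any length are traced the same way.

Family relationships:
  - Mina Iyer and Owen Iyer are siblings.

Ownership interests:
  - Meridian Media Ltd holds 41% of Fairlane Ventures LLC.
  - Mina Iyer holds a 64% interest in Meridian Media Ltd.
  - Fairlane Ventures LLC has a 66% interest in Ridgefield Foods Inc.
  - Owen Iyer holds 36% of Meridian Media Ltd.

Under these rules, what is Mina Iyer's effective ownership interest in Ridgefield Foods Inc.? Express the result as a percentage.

27.06%

By sibling attribution (R1), Mina Iyer is treated as also owning Owen Iyer's interest in Meridian Media Ltd, giving 64% + 36% = 100%.
Chain via Meridian Media Ltd → Fairlane Ventures LLC (R3): 100% × 41% × 66% = 27.06% of Ridgefield Foods Inc.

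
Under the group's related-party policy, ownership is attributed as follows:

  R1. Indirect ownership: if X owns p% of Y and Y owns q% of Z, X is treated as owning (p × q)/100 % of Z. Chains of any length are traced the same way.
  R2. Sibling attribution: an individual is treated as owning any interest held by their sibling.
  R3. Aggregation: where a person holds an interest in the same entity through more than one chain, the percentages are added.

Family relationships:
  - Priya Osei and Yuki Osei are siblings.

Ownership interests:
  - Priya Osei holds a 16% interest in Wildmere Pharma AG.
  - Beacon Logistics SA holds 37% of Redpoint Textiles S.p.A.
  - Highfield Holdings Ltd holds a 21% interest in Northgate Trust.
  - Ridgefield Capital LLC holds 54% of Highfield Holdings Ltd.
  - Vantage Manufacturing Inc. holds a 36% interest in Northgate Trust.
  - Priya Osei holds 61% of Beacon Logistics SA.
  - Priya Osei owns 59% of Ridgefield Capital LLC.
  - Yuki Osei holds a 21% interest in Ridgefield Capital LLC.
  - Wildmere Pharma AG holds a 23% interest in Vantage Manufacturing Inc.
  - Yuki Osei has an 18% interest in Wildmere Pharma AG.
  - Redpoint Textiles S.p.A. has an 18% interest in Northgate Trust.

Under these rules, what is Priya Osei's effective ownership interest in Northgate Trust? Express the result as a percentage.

By sibling attribution (R2), Priya Osei is treated as also owning Yuki Osei's interest in Ridgefield Capital LLC, giving 59% + 21% = 80%.
By sibling attribution (R2), Priya Osei is treated as also owning Yuki Osei's interest in Wildmere Pharma AG, giving 16% + 18% = 34%.
Chain via Ridgefield Capital LLC → Highfield Holdings Ltd (R1): 80% × 54% × 21% = 9.072% of Northgate Trust.
Chain via Beacon Logistics SA → Redpoint Textiles S.p.A. (R1): 61% × 37% × 18% = 4.0626% of Northgate Trust.
Chain via Wildmere Pharma AG → Vantage Manufacturing Inc. (R1): 34% × 23% × 36% = 2.8152% of Northgate Trust.
Aggregating (R3): 9.072% + 4.0626% + 2.8152% = 15.9498%.

15.9498%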